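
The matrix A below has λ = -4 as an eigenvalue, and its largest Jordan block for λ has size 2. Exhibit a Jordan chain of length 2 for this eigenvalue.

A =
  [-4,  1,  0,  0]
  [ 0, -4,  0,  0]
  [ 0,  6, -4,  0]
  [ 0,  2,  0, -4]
A Jordan chain for λ = -4 of length 2:
v_1 = (1, 0, 6, 2)ᵀ
v_2 = (0, 1, 0, 0)ᵀ

Let N = A − (-4)·I. We want v_2 with N^2 v_2 = 0 but N^1 v_2 ≠ 0; then v_{j-1} := N · v_j for j = 2, …, 2.

Pick v_2 = (0, 1, 0, 0)ᵀ.
Then v_1 = N · v_2 = (1, 0, 6, 2)ᵀ.

Sanity check: (A − (-4)·I) v_1 = (0, 0, 0, 0)ᵀ = 0. ✓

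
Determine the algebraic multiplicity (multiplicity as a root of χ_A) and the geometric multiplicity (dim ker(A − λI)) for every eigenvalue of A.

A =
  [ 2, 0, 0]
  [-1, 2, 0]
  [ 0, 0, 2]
λ = 2: alg = 3, geom = 2

Step 1 — factor the characteristic polynomial to read off the algebraic multiplicities:
  χ_A(x) = (x - 2)^3

Step 2 — compute geometric multiplicities via the rank-nullity identity g(λ) = n − rank(A − λI):
  rank(A − (2)·I) = 1, so dim ker(A − (2)·I) = n − 1 = 2

Summary:
  λ = 2: algebraic multiplicity = 3, geometric multiplicity = 2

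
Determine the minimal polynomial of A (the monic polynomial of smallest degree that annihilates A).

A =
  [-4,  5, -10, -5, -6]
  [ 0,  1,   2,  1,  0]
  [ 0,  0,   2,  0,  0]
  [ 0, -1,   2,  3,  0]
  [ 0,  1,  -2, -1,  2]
x^3 - 12*x + 16

The characteristic polynomial is χ_A(x) = (x - 2)^4*(x + 4), so the eigenvalues are known. The minimal polynomial is
  m_A(x) = Π_λ (x − λ)^{k_λ}
where k_λ is the size of the *largest* Jordan block for λ (equivalently, the smallest k with (A − λI)^k v = 0 for every generalised eigenvector v of λ).

  λ = -4: largest Jordan block has size 1, contributing (x + 4)
  λ = 2: largest Jordan block has size 2, contributing (x − 2)^2

So m_A(x) = (x - 2)^2*(x + 4) = x^3 - 12*x + 16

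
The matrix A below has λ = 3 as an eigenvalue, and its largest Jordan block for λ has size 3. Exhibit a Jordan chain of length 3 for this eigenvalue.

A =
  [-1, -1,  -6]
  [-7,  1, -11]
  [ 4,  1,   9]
A Jordan chain for λ = 3 of length 3:
v_1 = (-1, -2, 1)ᵀ
v_2 = (-4, -7, 4)ᵀ
v_3 = (1, 0, 0)ᵀ

Let N = A − (3)·I. We want v_3 with N^3 v_3 = 0 but N^2 v_3 ≠ 0; then v_{j-1} := N · v_j for j = 3, …, 2.

Pick v_3 = (1, 0, 0)ᵀ.
Then v_2 = N · v_3 = (-4, -7, 4)ᵀ.
Then v_1 = N · v_2 = (-1, -2, 1)ᵀ.

Sanity check: (A − (3)·I) v_1 = (0, 0, 0)ᵀ = 0. ✓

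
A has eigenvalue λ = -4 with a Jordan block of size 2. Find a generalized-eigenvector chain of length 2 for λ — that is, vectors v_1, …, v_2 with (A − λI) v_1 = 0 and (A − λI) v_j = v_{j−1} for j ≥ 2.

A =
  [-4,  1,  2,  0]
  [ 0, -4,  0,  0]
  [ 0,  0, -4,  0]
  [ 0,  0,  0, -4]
A Jordan chain for λ = -4 of length 2:
v_1 = (1, 0, 0, 0)ᵀ
v_2 = (0, 1, 0, 0)ᵀ

Let N = A − (-4)·I. We want v_2 with N^2 v_2 = 0 but N^1 v_2 ≠ 0; then v_{j-1} := N · v_j for j = 2, …, 2.

Pick v_2 = (0, 1, 0, 0)ᵀ.
Then v_1 = N · v_2 = (1, 0, 0, 0)ᵀ.

Sanity check: (A − (-4)·I) v_1 = (0, 0, 0, 0)ᵀ = 0. ✓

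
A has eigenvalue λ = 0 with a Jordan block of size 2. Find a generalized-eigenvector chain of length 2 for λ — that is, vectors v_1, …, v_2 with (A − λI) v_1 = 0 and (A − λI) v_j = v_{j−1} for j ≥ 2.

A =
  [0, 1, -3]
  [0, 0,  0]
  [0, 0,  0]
A Jordan chain for λ = 0 of length 2:
v_1 = (1, 0, 0)ᵀ
v_2 = (0, 1, 0)ᵀ

Let N = A − (0)·I. We want v_2 with N^2 v_2 = 0 but N^1 v_2 ≠ 0; then v_{j-1} := N · v_j for j = 2, …, 2.

Pick v_2 = (0, 1, 0)ᵀ.
Then v_1 = N · v_2 = (1, 0, 0)ᵀ.

Sanity check: (A − (0)·I) v_1 = (0, 0, 0)ᵀ = 0. ✓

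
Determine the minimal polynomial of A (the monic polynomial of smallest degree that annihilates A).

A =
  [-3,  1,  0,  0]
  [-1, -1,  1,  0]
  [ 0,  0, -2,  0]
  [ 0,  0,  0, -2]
x^3 + 6*x^2 + 12*x + 8

The characteristic polynomial is χ_A(x) = (x + 2)^4, so the eigenvalues are known. The minimal polynomial is
  m_A(x) = Π_λ (x − λ)^{k_λ}
where k_λ is the size of the *largest* Jordan block for λ (equivalently, the smallest k with (A − λI)^k v = 0 for every generalised eigenvector v of λ).

  λ = -2: largest Jordan block has size 3, contributing (x + 2)^3

So m_A(x) = (x + 2)^3 = x^3 + 6*x^2 + 12*x + 8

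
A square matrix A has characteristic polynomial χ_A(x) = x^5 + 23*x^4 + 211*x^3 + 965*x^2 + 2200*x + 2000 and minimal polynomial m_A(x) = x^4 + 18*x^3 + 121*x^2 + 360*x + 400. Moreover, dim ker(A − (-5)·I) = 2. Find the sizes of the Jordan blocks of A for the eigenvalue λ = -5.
Block sizes for λ = -5: [2, 1]

Step 1 — from the characteristic polynomial, algebraic multiplicity of λ = -5 is 3. From dim ker(A − (-5)·I) = 2, there are exactly 2 Jordan blocks for λ = -5.
Step 2 — from the minimal polynomial, the factor (x + 5)^2 tells us the largest block for λ = -5 has size 2.
Step 3 — with total size 3, 2 blocks, and largest block 2, the block sizes (in nonincreasing order) are [2, 1].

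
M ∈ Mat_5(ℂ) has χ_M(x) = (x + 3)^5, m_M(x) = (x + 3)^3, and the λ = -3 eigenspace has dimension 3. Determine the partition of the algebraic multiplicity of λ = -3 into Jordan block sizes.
Block sizes for λ = -3: [3, 1, 1]

Step 1 — from the characteristic polynomial, algebraic multiplicity of λ = -3 is 5. From dim ker(M − (-3)·I) = 3, there are exactly 3 Jordan blocks for λ = -3.
Step 2 — from the minimal polynomial, the factor (x + 3)^3 tells us the largest block for λ = -3 has size 3.
Step 3 — with total size 5, 3 blocks, and largest block 3, the block sizes (in nonincreasing order) are [3, 1, 1].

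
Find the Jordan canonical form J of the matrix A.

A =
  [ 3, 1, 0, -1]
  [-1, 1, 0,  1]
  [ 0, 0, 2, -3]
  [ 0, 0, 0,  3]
J_2(2) ⊕ J_1(2) ⊕ J_1(3)

The characteristic polynomial is
  det(x·I − A) = x^4 - 9*x^3 + 30*x^2 - 44*x + 24 = (x - 3)*(x - 2)^3

Eigenvalues and multiplicities (the geometric multiplicity of λ is n − rank(A − λI), which equals the number of Jordan blocks for λ):
  λ = 2: algebraic multiplicity = 3, geometric multiplicity = 2
  λ = 3: algebraic multiplicity = 1, geometric multiplicity = 1

Determining the block sizes for each eigenvalue:
  λ = 2: 2 blocks summing to 3 forces exactly one block of size 2 and the rest size 1 → block sizes [2, 1]
  λ = 3: one block (gm = 1), so the single block has size am = 1 → block sizes [1]

Assembling the blocks gives a Jordan form
J =
  [2, 1, 0, 0]
  [0, 2, 0, 0]
  [0, 0, 2, 0]
  [0, 0, 0, 3]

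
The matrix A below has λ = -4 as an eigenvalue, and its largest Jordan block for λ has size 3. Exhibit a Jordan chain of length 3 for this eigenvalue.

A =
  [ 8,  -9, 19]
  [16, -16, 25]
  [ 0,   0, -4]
A Jordan chain for λ = -4 of length 3:
v_1 = (3, 4, 0)ᵀ
v_2 = (19, 25, 0)ᵀ
v_3 = (0, 0, 1)ᵀ

Let N = A − (-4)·I. We want v_3 with N^3 v_3 = 0 but N^2 v_3 ≠ 0; then v_{j-1} := N · v_j for j = 3, …, 2.

Pick v_3 = (0, 0, 1)ᵀ.
Then v_2 = N · v_3 = (19, 25, 0)ᵀ.
Then v_1 = N · v_2 = (3, 4, 0)ᵀ.

Sanity check: (A − (-4)·I) v_1 = (0, 0, 0)ᵀ = 0. ✓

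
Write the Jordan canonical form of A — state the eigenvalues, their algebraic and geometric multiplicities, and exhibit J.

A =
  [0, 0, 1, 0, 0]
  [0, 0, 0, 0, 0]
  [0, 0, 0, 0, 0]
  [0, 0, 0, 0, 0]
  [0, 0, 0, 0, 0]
J_2(0) ⊕ J_1(0) ⊕ J_1(0) ⊕ J_1(0)

The characteristic polynomial is
  det(x·I − A) = x^5

Eigenvalues and multiplicities (the geometric multiplicity of λ is n − rank(A − λI), which equals the number of Jordan blocks for λ):
  λ = 0: algebraic multiplicity = 5, geometric multiplicity = 4

Determining the block sizes for each eigenvalue:
  λ = 0: 4 blocks summing to 5 forces exactly one block of size 2 and the rest size 1 → block sizes [2, 1, 1, 1]

Assembling the blocks gives a Jordan form
J =
  [0, 1, 0, 0, 0]
  [0, 0, 0, 0, 0]
  [0, 0, 0, 0, 0]
  [0, 0, 0, 0, 0]
  [0, 0, 0, 0, 0]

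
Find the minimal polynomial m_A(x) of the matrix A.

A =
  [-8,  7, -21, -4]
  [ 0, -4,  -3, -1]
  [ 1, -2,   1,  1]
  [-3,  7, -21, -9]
x^2 + 10*x + 25

The characteristic polynomial is χ_A(x) = (x + 5)^4, so the eigenvalues are known. The minimal polynomial is
  m_A(x) = Π_λ (x − λ)^{k_λ}
where k_λ is the size of the *largest* Jordan block for λ (equivalently, the smallest k with (A − λI)^k v = 0 for every generalised eigenvector v of λ).

  λ = -5: largest Jordan block has size 2, contributing (x + 5)^2

So m_A(x) = (x + 5)^2 = x^2 + 10*x + 25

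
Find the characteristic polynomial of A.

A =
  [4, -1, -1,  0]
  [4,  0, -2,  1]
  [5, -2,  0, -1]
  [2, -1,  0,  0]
x^4 - 4*x^3 + 6*x^2 - 4*x + 1

Expanding det(x·I − A) (e.g. by cofactor expansion or by noting that A is similar to its Jordan form J, which has the same characteristic polynomial as A) gives
  χ_A(x) = x^4 - 4*x^3 + 6*x^2 - 4*x + 1
which factors as (x - 1)^4. The eigenvalues (with algebraic multiplicities) are λ = 1 with multiplicity 4.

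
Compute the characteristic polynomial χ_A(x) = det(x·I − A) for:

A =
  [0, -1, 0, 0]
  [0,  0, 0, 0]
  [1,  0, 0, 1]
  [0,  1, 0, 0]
x^4

Expanding det(x·I − A) (e.g. by cofactor expansion or by noting that A is similar to its Jordan form J, which has the same characteristic polynomial as A) gives
  χ_A(x) = x^4
which factors as x^4. The eigenvalues (with algebraic multiplicities) are λ = 0 with multiplicity 4.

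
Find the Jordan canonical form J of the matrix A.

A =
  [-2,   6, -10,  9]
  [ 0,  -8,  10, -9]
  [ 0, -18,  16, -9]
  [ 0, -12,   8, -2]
J_1(-2) ⊕ J_1(-2) ⊕ J_2(4)

The characteristic polynomial is
  det(x·I − A) = x^4 - 4*x^3 - 12*x^2 + 32*x + 64 = (x - 4)^2*(x + 2)^2

Eigenvalues and multiplicities (the geometric multiplicity of λ is n − rank(A − λI), which equals the number of Jordan blocks for λ):
  λ = -2: algebraic multiplicity = 2, geometric multiplicity = 2
  λ = 4: algebraic multiplicity = 2, geometric multiplicity = 1

Determining the block sizes for each eigenvalue:
  λ = -2: gm = am = 2, so every block has size 1 → block sizes [1, 1]
  λ = 4: one block (gm = 1), so the single block has size am = 2 → block sizes [2]

Assembling the blocks gives a Jordan form
J =
  [-2,  0, 0, 0]
  [ 0, -2, 0, 0]
  [ 0,  0, 4, 1]
  [ 0,  0, 0, 4]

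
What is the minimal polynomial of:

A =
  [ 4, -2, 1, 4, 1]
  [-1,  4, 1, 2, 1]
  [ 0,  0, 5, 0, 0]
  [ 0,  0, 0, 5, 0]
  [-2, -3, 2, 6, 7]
x^3 - 15*x^2 + 75*x - 125

The characteristic polynomial is χ_A(x) = (x - 5)^5, so the eigenvalues are known. The minimal polynomial is
  m_A(x) = Π_λ (x − λ)^{k_λ}
where k_λ is the size of the *largest* Jordan block for λ (equivalently, the smallest k with (A − λI)^k v = 0 for every generalised eigenvector v of λ).

  λ = 5: largest Jordan block has size 3, contributing (x − 5)^3

So m_A(x) = (x - 5)^3 = x^3 - 15*x^2 + 75*x - 125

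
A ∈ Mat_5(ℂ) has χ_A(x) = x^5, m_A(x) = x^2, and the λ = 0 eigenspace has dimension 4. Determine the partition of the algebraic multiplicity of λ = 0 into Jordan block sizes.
Block sizes for λ = 0: [2, 1, 1, 1]

Step 1 — from the characteristic polynomial, algebraic multiplicity of λ = 0 is 5. From dim ker(A − (0)·I) = 4, there are exactly 4 Jordan blocks for λ = 0.
Step 2 — from the minimal polynomial, the factor (x − 0)^2 tells us the largest block for λ = 0 has size 2.
Step 3 — with total size 5, 4 blocks, and largest block 2, the block sizes (in nonincreasing order) are [2, 1, 1, 1].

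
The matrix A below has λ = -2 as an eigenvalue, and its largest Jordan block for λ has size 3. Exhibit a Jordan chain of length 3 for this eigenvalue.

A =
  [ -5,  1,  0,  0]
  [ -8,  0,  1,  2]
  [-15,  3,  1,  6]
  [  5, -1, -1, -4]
A Jordan chain for λ = -2 of length 3:
v_1 = (1, 3, 6, -2)ᵀ
v_2 = (-3, -8, -15, 5)ᵀ
v_3 = (1, 0, 0, 0)ᵀ

Let N = A − (-2)·I. We want v_3 with N^3 v_3 = 0 but N^2 v_3 ≠ 0; then v_{j-1} := N · v_j for j = 3, …, 2.

Pick v_3 = (1, 0, 0, 0)ᵀ.
Then v_2 = N · v_3 = (-3, -8, -15, 5)ᵀ.
Then v_1 = N · v_2 = (1, 3, 6, -2)ᵀ.

Sanity check: (A − (-2)·I) v_1 = (0, 0, 0, 0)ᵀ = 0. ✓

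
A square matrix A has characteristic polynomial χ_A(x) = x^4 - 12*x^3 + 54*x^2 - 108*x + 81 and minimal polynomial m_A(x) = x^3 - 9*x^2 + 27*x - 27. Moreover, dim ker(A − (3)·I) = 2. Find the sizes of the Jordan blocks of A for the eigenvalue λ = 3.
Block sizes for λ = 3: [3, 1]

Step 1 — from the characteristic polynomial, algebraic multiplicity of λ = 3 is 4. From dim ker(A − (3)·I) = 2, there are exactly 2 Jordan blocks for λ = 3.
Step 2 — from the minimal polynomial, the factor (x − 3)^3 tells us the largest block for λ = 3 has size 3.
Step 3 — with total size 4, 2 blocks, and largest block 3, the block sizes (in nonincreasing order) are [3, 1].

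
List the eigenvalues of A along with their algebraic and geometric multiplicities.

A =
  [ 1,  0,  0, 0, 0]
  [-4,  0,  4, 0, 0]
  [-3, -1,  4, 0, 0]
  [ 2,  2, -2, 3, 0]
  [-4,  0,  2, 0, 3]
λ = 1: alg = 1, geom = 1; λ = 2: alg = 2, geom = 1; λ = 3: alg = 2, geom = 2

Step 1 — factor the characteristic polynomial to read off the algebraic multiplicities:
  χ_A(x) = (x - 3)^2*(x - 2)^2*(x - 1)

Step 2 — compute geometric multiplicities via the rank-nullity identity g(λ) = n − rank(A − λI):
  rank(A − (1)·I) = 4, so dim ker(A − (1)·I) = n − 4 = 1
  rank(A − (2)·I) = 4, so dim ker(A − (2)·I) = n − 4 = 1
  rank(A − (3)·I) = 3, so dim ker(A − (3)·I) = n − 3 = 2

Summary:
  λ = 1: algebraic multiplicity = 1, geometric multiplicity = 1
  λ = 2: algebraic multiplicity = 2, geometric multiplicity = 1
  λ = 3: algebraic multiplicity = 2, geometric multiplicity = 2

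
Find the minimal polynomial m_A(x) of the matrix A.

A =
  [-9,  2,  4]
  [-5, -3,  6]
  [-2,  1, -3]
x^3 + 15*x^2 + 75*x + 125

The characteristic polynomial is χ_A(x) = (x + 5)^3, so the eigenvalues are known. The minimal polynomial is
  m_A(x) = Π_λ (x − λ)^{k_λ}
where k_λ is the size of the *largest* Jordan block for λ (equivalently, the smallest k with (A − λI)^k v = 0 for every generalised eigenvector v of λ).

  λ = -5: largest Jordan block has size 3, contributing (x + 5)^3

So m_A(x) = (x + 5)^3 = x^3 + 15*x^2 + 75*x + 125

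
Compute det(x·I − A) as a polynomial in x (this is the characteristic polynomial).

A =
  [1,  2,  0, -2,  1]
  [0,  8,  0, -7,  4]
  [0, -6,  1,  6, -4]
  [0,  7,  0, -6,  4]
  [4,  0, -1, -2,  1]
x^5 - 5*x^4 + 10*x^3 - 10*x^2 + 5*x - 1

Expanding det(x·I − A) (e.g. by cofactor expansion or by noting that A is similar to its Jordan form J, which has the same characteristic polynomial as A) gives
  χ_A(x) = x^5 - 5*x^4 + 10*x^3 - 10*x^2 + 5*x - 1
which factors as (x - 1)^5. The eigenvalues (with algebraic multiplicities) are λ = 1 with multiplicity 5.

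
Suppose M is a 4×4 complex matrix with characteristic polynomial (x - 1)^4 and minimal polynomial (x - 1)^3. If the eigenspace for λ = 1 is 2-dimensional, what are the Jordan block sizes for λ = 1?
Block sizes for λ = 1: [3, 1]

Step 1 — from the characteristic polynomial, algebraic multiplicity of λ = 1 is 4. From dim ker(M − (1)·I) = 2, there are exactly 2 Jordan blocks for λ = 1.
Step 2 — from the minimal polynomial, the factor (x − 1)^3 tells us the largest block for λ = 1 has size 3.
Step 3 — with total size 4, 2 blocks, and largest block 3, the block sizes (in nonincreasing order) are [3, 1].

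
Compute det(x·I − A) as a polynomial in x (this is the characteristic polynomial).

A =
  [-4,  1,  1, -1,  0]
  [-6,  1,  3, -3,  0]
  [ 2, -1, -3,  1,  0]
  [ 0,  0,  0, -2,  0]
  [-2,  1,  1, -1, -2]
x^5 + 10*x^4 + 40*x^3 + 80*x^2 + 80*x + 32

Expanding det(x·I − A) (e.g. by cofactor expansion or by noting that A is similar to its Jordan form J, which has the same characteristic polynomial as A) gives
  χ_A(x) = x^5 + 10*x^4 + 40*x^3 + 80*x^2 + 80*x + 32
which factors as (x + 2)^5. The eigenvalues (with algebraic multiplicities) are λ = -2 with multiplicity 5.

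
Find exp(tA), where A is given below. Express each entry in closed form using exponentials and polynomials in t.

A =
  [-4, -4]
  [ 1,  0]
e^{tA} =
  [-2*t*exp(-2*t) + exp(-2*t), -4*t*exp(-2*t)]
  [t*exp(-2*t), 2*t*exp(-2*t) + exp(-2*t)]

Strategy: write A = P · J · P⁻¹ where J is a Jordan canonical form, so e^{tA} = P · e^{tJ} · P⁻¹, and e^{tJ} can be computed block-by-block.

A has Jordan form
J =
  [-2,  1]
  [ 0, -2]
(up to reordering of blocks).

Per-block formulas:
  For a 2×2 Jordan block J_2(-2): exp(t · J_2(-2)) = e^(-2t)·(I + t·N), where N is the 2×2 nilpotent shift.

After assembling e^{tJ} and conjugating by P, we get:

e^{tA} =
  [-2*t*exp(-2*t) + exp(-2*t), -4*t*exp(-2*t)]
  [t*exp(-2*t), 2*t*exp(-2*t) + exp(-2*t)]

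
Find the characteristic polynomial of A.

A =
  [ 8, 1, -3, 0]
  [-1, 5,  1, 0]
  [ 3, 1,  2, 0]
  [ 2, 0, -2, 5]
x^4 - 20*x^3 + 150*x^2 - 500*x + 625

Expanding det(x·I − A) (e.g. by cofactor expansion or by noting that A is similar to its Jordan form J, which has the same characteristic polynomial as A) gives
  χ_A(x) = x^4 - 20*x^3 + 150*x^2 - 500*x + 625
which factors as (x - 5)^4. The eigenvalues (with algebraic multiplicities) are λ = 5 with multiplicity 4.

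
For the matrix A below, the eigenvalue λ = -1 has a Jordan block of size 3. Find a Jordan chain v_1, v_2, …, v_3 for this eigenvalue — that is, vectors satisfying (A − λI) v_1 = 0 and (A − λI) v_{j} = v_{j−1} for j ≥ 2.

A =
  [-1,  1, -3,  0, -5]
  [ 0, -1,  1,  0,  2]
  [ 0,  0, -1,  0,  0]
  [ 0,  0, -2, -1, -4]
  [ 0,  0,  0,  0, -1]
A Jordan chain for λ = -1 of length 3:
v_1 = (1, 0, 0, 0, 0)ᵀ
v_2 = (-3, 1, 0, -2, 0)ᵀ
v_3 = (0, 0, 1, 0, 0)ᵀ

Let N = A − (-1)·I. We want v_3 with N^3 v_3 = 0 but N^2 v_3 ≠ 0; then v_{j-1} := N · v_j for j = 3, …, 2.

Pick v_3 = (0, 0, 1, 0, 0)ᵀ.
Then v_2 = N · v_3 = (-3, 1, 0, -2, 0)ᵀ.
Then v_1 = N · v_2 = (1, 0, 0, 0, 0)ᵀ.

Sanity check: (A − (-1)·I) v_1 = (0, 0, 0, 0, 0)ᵀ = 0. ✓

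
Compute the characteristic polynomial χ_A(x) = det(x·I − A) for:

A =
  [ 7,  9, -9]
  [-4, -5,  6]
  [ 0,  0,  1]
x^3 - 3*x^2 + 3*x - 1

Expanding det(x·I − A) (e.g. by cofactor expansion or by noting that A is similar to its Jordan form J, which has the same characteristic polynomial as A) gives
  χ_A(x) = x^3 - 3*x^2 + 3*x - 1
which factors as (x - 1)^3. The eigenvalues (with algebraic multiplicities) are λ = 1 with multiplicity 3.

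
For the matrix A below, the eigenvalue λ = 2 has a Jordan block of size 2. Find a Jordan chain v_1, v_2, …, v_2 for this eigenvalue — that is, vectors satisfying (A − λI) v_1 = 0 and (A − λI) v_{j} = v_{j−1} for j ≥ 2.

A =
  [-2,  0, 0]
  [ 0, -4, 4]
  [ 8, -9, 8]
A Jordan chain for λ = 2 of length 2:
v_1 = (0, -6, -9)ᵀ
v_2 = (0, 1, 0)ᵀ

Let N = A − (2)·I. We want v_2 with N^2 v_2 = 0 but N^1 v_2 ≠ 0; then v_{j-1} := N · v_j for j = 2, …, 2.

Pick v_2 = (0, 1, 0)ᵀ.
Then v_1 = N · v_2 = (0, -6, -9)ᵀ.

Sanity check: (A − (2)·I) v_1 = (0, 0, 0)ᵀ = 0. ✓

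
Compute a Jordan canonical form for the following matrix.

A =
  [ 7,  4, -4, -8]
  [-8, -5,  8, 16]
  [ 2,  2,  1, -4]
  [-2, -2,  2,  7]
J_1(1) ⊕ J_1(3) ⊕ J_1(3) ⊕ J_1(3)

The characteristic polynomial is
  det(x·I − A) = x^4 - 10*x^3 + 36*x^2 - 54*x + 27 = (x - 3)^3*(x - 1)

Eigenvalues and multiplicities (the geometric multiplicity of λ is n − rank(A − λI), which equals the number of Jordan blocks for λ):
  λ = 1: algebraic multiplicity = 1, geometric multiplicity = 1
  λ = 3: algebraic multiplicity = 3, geometric multiplicity = 3

Determining the block sizes for each eigenvalue:
  λ = 1: one block (gm = 1), so the single block has size am = 1 → block sizes [1]
  λ = 3: gm = am = 3, so every block has size 1 → block sizes [1, 1, 1]

Assembling the blocks gives a Jordan form
J =
  [1, 0, 0, 0]
  [0, 3, 0, 0]
  [0, 0, 3, 0]
  [0, 0, 0, 3]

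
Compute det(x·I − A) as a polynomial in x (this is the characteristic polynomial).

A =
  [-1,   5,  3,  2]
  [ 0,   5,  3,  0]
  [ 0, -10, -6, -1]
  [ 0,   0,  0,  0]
x^4 + 2*x^3 + x^2

Expanding det(x·I − A) (e.g. by cofactor expansion or by noting that A is similar to its Jordan form J, which has the same characteristic polynomial as A) gives
  χ_A(x) = x^4 + 2*x^3 + x^2
which factors as x^2*(x + 1)^2. The eigenvalues (with algebraic multiplicities) are λ = -1 with multiplicity 2, λ = 0 with multiplicity 2.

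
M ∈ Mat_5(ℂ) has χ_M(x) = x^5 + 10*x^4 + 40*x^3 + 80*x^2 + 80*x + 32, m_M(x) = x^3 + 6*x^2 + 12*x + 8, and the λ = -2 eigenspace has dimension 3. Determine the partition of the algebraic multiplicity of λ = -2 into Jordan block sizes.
Block sizes for λ = -2: [3, 1, 1]

Step 1 — from the characteristic polynomial, algebraic multiplicity of λ = -2 is 5. From dim ker(M − (-2)·I) = 3, there are exactly 3 Jordan blocks for λ = -2.
Step 2 — from the minimal polynomial, the factor (x + 2)^3 tells us the largest block for λ = -2 has size 3.
Step 3 — with total size 5, 3 blocks, and largest block 3, the block sizes (in nonincreasing order) are [3, 1, 1].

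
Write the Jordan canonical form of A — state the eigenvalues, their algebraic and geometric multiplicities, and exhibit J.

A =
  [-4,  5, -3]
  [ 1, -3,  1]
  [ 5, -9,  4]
J_3(-1)

The characteristic polynomial is
  det(x·I − A) = x^3 + 3*x^2 + 3*x + 1 = (x + 1)^3

Eigenvalues and multiplicities (the geometric multiplicity of λ is n − rank(A − λI), which equals the number of Jordan blocks for λ):
  λ = -1: algebraic multiplicity = 3, geometric multiplicity = 1

Determining the block sizes for each eigenvalue:
  λ = -1: one block (gm = 1), so the single block has size am = 3 → block sizes [3]

Assembling the blocks gives a Jordan form
J =
  [-1,  1,  0]
  [ 0, -1,  1]
  [ 0,  0, -1]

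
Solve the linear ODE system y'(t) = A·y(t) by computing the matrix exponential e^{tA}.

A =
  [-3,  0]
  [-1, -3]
e^{tA} =
  [exp(-3*t), 0]
  [-t*exp(-3*t), exp(-3*t)]

Strategy: write A = P · J · P⁻¹ where J is a Jordan canonical form, so e^{tA} = P · e^{tJ} · P⁻¹, and e^{tJ} can be computed block-by-block.

A has Jordan form
J =
  [-3,  1]
  [ 0, -3]
(up to reordering of blocks).

Per-block formulas:
  For a 2×2 Jordan block J_2(-3): exp(t · J_2(-3)) = e^(-3t)·(I + t·N), where N is the 2×2 nilpotent shift.

After assembling e^{tJ} and conjugating by P, we get:

e^{tA} =
  [exp(-3*t), 0]
  [-t*exp(-3*t), exp(-3*t)]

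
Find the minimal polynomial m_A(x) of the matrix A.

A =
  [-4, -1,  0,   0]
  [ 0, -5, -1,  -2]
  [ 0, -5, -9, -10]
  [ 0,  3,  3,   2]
x^3 + 12*x^2 + 48*x + 64

The characteristic polynomial is χ_A(x) = (x + 4)^4, so the eigenvalues are known. The minimal polynomial is
  m_A(x) = Π_λ (x − λ)^{k_λ}
where k_λ is the size of the *largest* Jordan block for λ (equivalently, the smallest k with (A − λI)^k v = 0 for every generalised eigenvector v of λ).

  λ = -4: largest Jordan block has size 3, contributing (x + 4)^3

So m_A(x) = (x + 4)^3 = x^3 + 12*x^2 + 48*x + 64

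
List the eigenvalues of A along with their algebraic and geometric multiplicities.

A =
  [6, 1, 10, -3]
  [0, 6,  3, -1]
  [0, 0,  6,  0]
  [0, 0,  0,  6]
λ = 6: alg = 4, geom = 2

Step 1 — factor the characteristic polynomial to read off the algebraic multiplicities:
  χ_A(x) = (x - 6)^4

Step 2 — compute geometric multiplicities via the rank-nullity identity g(λ) = n − rank(A − λI):
  rank(A − (6)·I) = 2, so dim ker(A − (6)·I) = n − 2 = 2

Summary:
  λ = 6: algebraic multiplicity = 4, geometric multiplicity = 2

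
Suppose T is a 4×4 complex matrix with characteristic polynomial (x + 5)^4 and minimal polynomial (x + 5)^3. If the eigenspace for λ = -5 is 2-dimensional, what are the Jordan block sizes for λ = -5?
Block sizes for λ = -5: [3, 1]

Step 1 — from the characteristic polynomial, algebraic multiplicity of λ = -5 is 4. From dim ker(T − (-5)·I) = 2, there are exactly 2 Jordan blocks for λ = -5.
Step 2 — from the minimal polynomial, the factor (x + 5)^3 tells us the largest block for λ = -5 has size 3.
Step 3 — with total size 4, 2 blocks, and largest block 3, the block sizes (in nonincreasing order) are [3, 1].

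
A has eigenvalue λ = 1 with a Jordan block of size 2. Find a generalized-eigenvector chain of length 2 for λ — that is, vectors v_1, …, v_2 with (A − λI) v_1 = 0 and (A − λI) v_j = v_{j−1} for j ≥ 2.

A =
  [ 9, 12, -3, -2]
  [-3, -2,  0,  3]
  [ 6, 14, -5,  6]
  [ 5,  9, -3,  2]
A Jordan chain for λ = 1 of length 2:
v_1 = (8, -3, 6, 5)ᵀ
v_2 = (1, 0, 0, 0)ᵀ

Let N = A − (1)·I. We want v_2 with N^2 v_2 = 0 but N^1 v_2 ≠ 0; then v_{j-1} := N · v_j for j = 2, …, 2.

Pick v_2 = (1, 0, 0, 0)ᵀ.
Then v_1 = N · v_2 = (8, -3, 6, 5)ᵀ.

Sanity check: (A − (1)·I) v_1 = (0, 0, 0, 0)ᵀ = 0. ✓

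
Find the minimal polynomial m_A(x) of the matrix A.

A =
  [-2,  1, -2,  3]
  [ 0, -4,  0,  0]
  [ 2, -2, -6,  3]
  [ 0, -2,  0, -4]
x^2 + 8*x + 16

The characteristic polynomial is χ_A(x) = (x + 4)^4, so the eigenvalues are known. The minimal polynomial is
  m_A(x) = Π_λ (x − λ)^{k_λ}
where k_λ is the size of the *largest* Jordan block for λ (equivalently, the smallest k with (A − λI)^k v = 0 for every generalised eigenvector v of λ).

  λ = -4: largest Jordan block has size 2, contributing (x + 4)^2

So m_A(x) = (x + 4)^2 = x^2 + 8*x + 16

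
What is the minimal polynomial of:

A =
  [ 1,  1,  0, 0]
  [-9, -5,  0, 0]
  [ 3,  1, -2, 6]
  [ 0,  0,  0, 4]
x^3 - 12*x - 16

The characteristic polynomial is χ_A(x) = (x - 4)*(x + 2)^3, so the eigenvalues are known. The minimal polynomial is
  m_A(x) = Π_λ (x − λ)^{k_λ}
where k_λ is the size of the *largest* Jordan block for λ (equivalently, the smallest k with (A − λI)^k v = 0 for every generalised eigenvector v of λ).

  λ = -2: largest Jordan block has size 2, contributing (x + 2)^2
  λ = 4: largest Jordan block has size 1, contributing (x − 4)

So m_A(x) = (x - 4)*(x + 2)^2 = x^3 - 12*x - 16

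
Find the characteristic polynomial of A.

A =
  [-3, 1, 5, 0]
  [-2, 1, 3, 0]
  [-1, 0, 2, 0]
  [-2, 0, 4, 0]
x^4

Expanding det(x·I − A) (e.g. by cofactor expansion or by noting that A is similar to its Jordan form J, which has the same characteristic polynomial as A) gives
  χ_A(x) = x^4
which factors as x^4. The eigenvalues (with algebraic multiplicities) are λ = 0 with multiplicity 4.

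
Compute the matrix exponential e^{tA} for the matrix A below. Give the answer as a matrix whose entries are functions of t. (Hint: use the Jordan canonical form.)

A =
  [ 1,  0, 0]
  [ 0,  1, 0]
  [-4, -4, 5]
e^{tA} =
  [exp(t), 0, 0]
  [0, exp(t), 0]
  [-exp(5*t) + exp(t), -exp(5*t) + exp(t), exp(5*t)]

Strategy: write A = P · J · P⁻¹ where J is a Jordan canonical form, so e^{tA} = P · e^{tJ} · P⁻¹, and e^{tJ} can be computed block-by-block.

A has Jordan form
J =
  [1, 0, 0]
  [0, 1, 0]
  [0, 0, 5]
(up to reordering of blocks).

Per-block formulas:
  For a 1×1 block at λ = 5: exp(t · [5]) = [e^(5t)].
  For a 1×1 block at λ = 1: exp(t · [1]) = [e^(1t)].

After assembling e^{tJ} and conjugating by P, we get:

e^{tA} =
  [exp(t), 0, 0]
  [0, exp(t), 0]
  [-exp(5*t) + exp(t), -exp(5*t) + exp(t), exp(5*t)]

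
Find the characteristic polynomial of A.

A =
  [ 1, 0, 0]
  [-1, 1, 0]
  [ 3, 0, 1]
x^3 - 3*x^2 + 3*x - 1

Expanding det(x·I − A) (e.g. by cofactor expansion or by noting that A is similar to its Jordan form J, which has the same characteristic polynomial as A) gives
  χ_A(x) = x^3 - 3*x^2 + 3*x - 1
which factors as (x - 1)^3. The eigenvalues (with algebraic multiplicities) are λ = 1 with multiplicity 3.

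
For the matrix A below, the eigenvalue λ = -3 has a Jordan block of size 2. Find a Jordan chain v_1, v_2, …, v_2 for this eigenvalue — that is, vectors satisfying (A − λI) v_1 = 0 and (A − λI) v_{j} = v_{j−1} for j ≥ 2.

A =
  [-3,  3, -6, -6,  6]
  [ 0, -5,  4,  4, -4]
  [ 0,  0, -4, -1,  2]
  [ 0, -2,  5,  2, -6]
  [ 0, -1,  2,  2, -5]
A Jordan chain for λ = -3 of length 2:
v_1 = (3, -2, 0, -2, -1)ᵀ
v_2 = (0, 1, 0, 0, 0)ᵀ

Let N = A − (-3)·I. We want v_2 with N^2 v_2 = 0 but N^1 v_2 ≠ 0; then v_{j-1} := N · v_j for j = 2, …, 2.

Pick v_2 = (0, 1, 0, 0, 0)ᵀ.
Then v_1 = N · v_2 = (3, -2, 0, -2, -1)ᵀ.

Sanity check: (A − (-3)·I) v_1 = (0, 0, 0, 0, 0)ᵀ = 0. ✓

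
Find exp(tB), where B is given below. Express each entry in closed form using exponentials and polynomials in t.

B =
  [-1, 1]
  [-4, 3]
e^{tB} =
  [-2*t*exp(t) + exp(t), t*exp(t)]
  [-4*t*exp(t), 2*t*exp(t) + exp(t)]

Strategy: write B = P · J · P⁻¹ where J is a Jordan canonical form, so e^{tB} = P · e^{tJ} · P⁻¹, and e^{tJ} can be computed block-by-block.

B has Jordan form
J =
  [1, 1]
  [0, 1]
(up to reordering of blocks).

Per-block formulas:
  For a 2×2 Jordan block J_2(1): exp(t · J_2(1)) = e^(1t)·(I + t·N), where N is the 2×2 nilpotent shift.

After assembling e^{tJ} and conjugating by P, we get:

e^{tB} =
  [-2*t*exp(t) + exp(t), t*exp(t)]
  [-4*t*exp(t), 2*t*exp(t) + exp(t)]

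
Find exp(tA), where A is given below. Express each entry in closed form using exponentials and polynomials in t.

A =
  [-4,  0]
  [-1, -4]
e^{tA} =
  [exp(-4*t), 0]
  [-t*exp(-4*t), exp(-4*t)]

Strategy: write A = P · J · P⁻¹ where J is a Jordan canonical form, so e^{tA} = P · e^{tJ} · P⁻¹, and e^{tJ} can be computed block-by-block.

A has Jordan form
J =
  [-4,  1]
  [ 0, -4]
(up to reordering of blocks).

Per-block formulas:
  For a 2×2 Jordan block J_2(-4): exp(t · J_2(-4)) = e^(-4t)·(I + t·N), where N is the 2×2 nilpotent shift.

After assembling e^{tJ} and conjugating by P, we get:

e^{tA} =
  [exp(-4*t), 0]
  [-t*exp(-4*t), exp(-4*t)]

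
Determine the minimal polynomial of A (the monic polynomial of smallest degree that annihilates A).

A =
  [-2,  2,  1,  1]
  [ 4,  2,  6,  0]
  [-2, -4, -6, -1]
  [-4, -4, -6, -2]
x^3 + 6*x^2 + 12*x + 8

The characteristic polynomial is χ_A(x) = (x + 2)^4, so the eigenvalues are known. The minimal polynomial is
  m_A(x) = Π_λ (x − λ)^{k_λ}
where k_λ is the size of the *largest* Jordan block for λ (equivalently, the smallest k with (A − λI)^k v = 0 for every generalised eigenvector v of λ).

  λ = -2: largest Jordan block has size 3, contributing (x + 2)^3

So m_A(x) = (x + 2)^3 = x^3 + 6*x^2 + 12*x + 8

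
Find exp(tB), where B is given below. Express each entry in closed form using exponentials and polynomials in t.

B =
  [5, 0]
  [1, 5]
e^{tB} =
  [exp(5*t), 0]
  [t*exp(5*t), exp(5*t)]

Strategy: write B = P · J · P⁻¹ where J is a Jordan canonical form, so e^{tB} = P · e^{tJ} · P⁻¹, and e^{tJ} can be computed block-by-block.

B has Jordan form
J =
  [5, 1]
  [0, 5]
(up to reordering of blocks).

Per-block formulas:
  For a 2×2 Jordan block J_2(5): exp(t · J_2(5)) = e^(5t)·(I + t·N), where N is the 2×2 nilpotent shift.

After assembling e^{tJ} and conjugating by P, we get:

e^{tB} =
  [exp(5*t), 0]
  [t*exp(5*t), exp(5*t)]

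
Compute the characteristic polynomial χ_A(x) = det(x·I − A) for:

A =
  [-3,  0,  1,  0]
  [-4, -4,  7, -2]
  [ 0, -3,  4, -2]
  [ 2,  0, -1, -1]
x^4 + 4*x^3 + 6*x^2 + 4*x + 1

Expanding det(x·I − A) (e.g. by cofactor expansion or by noting that A is similar to its Jordan form J, which has the same characteristic polynomial as A) gives
  χ_A(x) = x^4 + 4*x^3 + 6*x^2 + 4*x + 1
which factors as (x + 1)^4. The eigenvalues (with algebraic multiplicities) are λ = -1 with multiplicity 4.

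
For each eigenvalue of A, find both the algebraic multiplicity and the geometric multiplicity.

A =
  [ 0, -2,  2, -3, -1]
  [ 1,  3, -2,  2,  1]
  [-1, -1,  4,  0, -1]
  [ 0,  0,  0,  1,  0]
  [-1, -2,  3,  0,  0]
λ = 1: alg = 2, geom = 1; λ = 2: alg = 3, geom = 1

Step 1 — factor the characteristic polynomial to read off the algebraic multiplicities:
  χ_A(x) = (x - 2)^3*(x - 1)^2

Step 2 — compute geometric multiplicities via the rank-nullity identity g(λ) = n − rank(A − λI):
  rank(A − (1)·I) = 4, so dim ker(A − (1)·I) = n − 4 = 1
  rank(A − (2)·I) = 4, so dim ker(A − (2)·I) = n − 4 = 1

Summary:
  λ = 1: algebraic multiplicity = 2, geometric multiplicity = 1
  λ = 2: algebraic multiplicity = 3, geometric multiplicity = 1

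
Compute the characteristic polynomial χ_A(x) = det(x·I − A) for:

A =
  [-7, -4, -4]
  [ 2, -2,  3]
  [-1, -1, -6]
x^3 + 15*x^2 + 75*x + 125

Expanding det(x·I − A) (e.g. by cofactor expansion or by noting that A is similar to its Jordan form J, which has the same characteristic polynomial as A) gives
  χ_A(x) = x^3 + 15*x^2 + 75*x + 125
which factors as (x + 5)^3. The eigenvalues (with algebraic multiplicities) are λ = -5 with multiplicity 3.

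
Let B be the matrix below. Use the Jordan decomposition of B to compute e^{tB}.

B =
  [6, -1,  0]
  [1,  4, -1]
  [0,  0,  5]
e^{tB} =
  [t*exp(5*t) + exp(5*t), -t*exp(5*t), t^2*exp(5*t)/2]
  [t*exp(5*t), -t*exp(5*t) + exp(5*t), t^2*exp(5*t)/2 - t*exp(5*t)]
  [0, 0, exp(5*t)]

Strategy: write B = P · J · P⁻¹ where J is a Jordan canonical form, so e^{tB} = P · e^{tJ} · P⁻¹, and e^{tJ} can be computed block-by-block.

B has Jordan form
J =
  [5, 1, 0]
  [0, 5, 1]
  [0, 0, 5]
(up to reordering of blocks).

Per-block formulas:
  For a 3×3 Jordan block J_3(5): exp(t · J_3(5)) = e^(5t)·(I + t·N + (t^2/2)·N^2), where N is the 3×3 nilpotent shift.

After assembling e^{tJ} and conjugating by P, we get:

e^{tB} =
  [t*exp(5*t) + exp(5*t), -t*exp(5*t), t^2*exp(5*t)/2]
  [t*exp(5*t), -t*exp(5*t) + exp(5*t), t^2*exp(5*t)/2 - t*exp(5*t)]
  [0, 0, exp(5*t)]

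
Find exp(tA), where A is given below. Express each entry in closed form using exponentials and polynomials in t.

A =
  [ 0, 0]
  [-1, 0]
e^{tA} =
  [1, 0]
  [-t, 1]

Strategy: write A = P · J · P⁻¹ where J is a Jordan canonical form, so e^{tA} = P · e^{tJ} · P⁻¹, and e^{tJ} can be computed block-by-block.

A has Jordan form
J =
  [0, 1]
  [0, 0]
(up to reordering of blocks).

Per-block formulas:
  For a 2×2 Jordan block J_2(0): exp(t · J_2(0)) = e^(0t)·(I + t·N), where N is the 2×2 nilpotent shift.

After assembling e^{tJ} and conjugating by P, we get:

e^{tA} =
  [1, 0]
  [-t, 1]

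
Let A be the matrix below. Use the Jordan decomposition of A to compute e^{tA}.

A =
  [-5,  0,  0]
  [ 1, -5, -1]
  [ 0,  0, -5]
e^{tA} =
  [exp(-5*t), 0, 0]
  [t*exp(-5*t), exp(-5*t), -t*exp(-5*t)]
  [0, 0, exp(-5*t)]

Strategy: write A = P · J · P⁻¹ where J is a Jordan canonical form, so e^{tA} = P · e^{tJ} · P⁻¹, and e^{tJ} can be computed block-by-block.

A has Jordan form
J =
  [-5,  1,  0]
  [ 0, -5,  0]
  [ 0,  0, -5]
(up to reordering of blocks).

Per-block formulas:
  For a 1×1 block at λ = -5: exp(t · [-5]) = [e^(-5t)].
  For a 2×2 Jordan block J_2(-5): exp(t · J_2(-5)) = e^(-5t)·(I + t·N), where N is the 2×2 nilpotent shift.

After assembling e^{tJ} and conjugating by P, we get:

e^{tA} =
  [exp(-5*t), 0, 0]
  [t*exp(-5*t), exp(-5*t), -t*exp(-5*t)]
  [0, 0, exp(-5*t)]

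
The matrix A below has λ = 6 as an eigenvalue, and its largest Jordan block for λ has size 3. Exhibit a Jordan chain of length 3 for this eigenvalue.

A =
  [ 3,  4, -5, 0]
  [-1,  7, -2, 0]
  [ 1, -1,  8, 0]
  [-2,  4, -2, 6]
A Jordan chain for λ = 6 of length 3:
v_1 = (-3, -1, 1, -2)ᵀ
v_2 = (4, 1, -1, 4)ᵀ
v_3 = (0, 1, 0, 0)ᵀ

Let N = A − (6)·I. We want v_3 with N^3 v_3 = 0 but N^2 v_3 ≠ 0; then v_{j-1} := N · v_j for j = 3, …, 2.

Pick v_3 = (0, 1, 0, 0)ᵀ.
Then v_2 = N · v_3 = (4, 1, -1, 4)ᵀ.
Then v_1 = N · v_2 = (-3, -1, 1, -2)ᵀ.

Sanity check: (A − (6)·I) v_1 = (0, 0, 0, 0)ᵀ = 0. ✓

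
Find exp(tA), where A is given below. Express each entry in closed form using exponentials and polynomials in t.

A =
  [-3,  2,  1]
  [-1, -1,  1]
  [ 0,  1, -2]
e^{tA} =
  [-t^2*exp(-2*t)/2 - t*exp(-2*t) + exp(-2*t), t^2*exp(-2*t)/2 + 2*t*exp(-2*t), t^2*exp(-2*t)/2 + t*exp(-2*t)]
  [-t*exp(-2*t), t*exp(-2*t) + exp(-2*t), t*exp(-2*t)]
  [-t^2*exp(-2*t)/2, t^2*exp(-2*t)/2 + t*exp(-2*t), t^2*exp(-2*t)/2 + exp(-2*t)]

Strategy: write A = P · J · P⁻¹ where J is a Jordan canonical form, so e^{tA} = P · e^{tJ} · P⁻¹, and e^{tJ} can be computed block-by-block.

A has Jordan form
J =
  [-2,  1,  0]
  [ 0, -2,  1]
  [ 0,  0, -2]
(up to reordering of blocks).

Per-block formulas:
  For a 3×3 Jordan block J_3(-2): exp(t · J_3(-2)) = e^(-2t)·(I + t·N + (t^2/2)·N^2), where N is the 3×3 nilpotent shift.

After assembling e^{tJ} and conjugating by P, we get:

e^{tA} =
  [-t^2*exp(-2*t)/2 - t*exp(-2*t) + exp(-2*t), t^2*exp(-2*t)/2 + 2*t*exp(-2*t), t^2*exp(-2*t)/2 + t*exp(-2*t)]
  [-t*exp(-2*t), t*exp(-2*t) + exp(-2*t), t*exp(-2*t)]
  [-t^2*exp(-2*t)/2, t^2*exp(-2*t)/2 + t*exp(-2*t), t^2*exp(-2*t)/2 + exp(-2*t)]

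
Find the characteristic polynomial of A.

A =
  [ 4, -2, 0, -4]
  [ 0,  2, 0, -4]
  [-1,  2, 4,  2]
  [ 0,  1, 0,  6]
x^4 - 16*x^3 + 96*x^2 - 256*x + 256

Expanding det(x·I − A) (e.g. by cofactor expansion or by noting that A is similar to its Jordan form J, which has the same characteristic polynomial as A) gives
  χ_A(x) = x^4 - 16*x^3 + 96*x^2 - 256*x + 256
which factors as (x - 4)^4. The eigenvalues (with algebraic multiplicities) are λ = 4 with multiplicity 4.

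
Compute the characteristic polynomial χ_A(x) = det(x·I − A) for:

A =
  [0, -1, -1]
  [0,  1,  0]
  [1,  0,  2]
x^3 - 3*x^2 + 3*x - 1

Expanding det(x·I − A) (e.g. by cofactor expansion or by noting that A is similar to its Jordan form J, which has the same characteristic polynomial as A) gives
  χ_A(x) = x^3 - 3*x^2 + 3*x - 1
which factors as (x - 1)^3. The eigenvalues (with algebraic multiplicities) are λ = 1 with multiplicity 3.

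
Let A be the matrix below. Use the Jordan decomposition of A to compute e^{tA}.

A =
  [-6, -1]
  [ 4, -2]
e^{tA} =
  [-2*t*exp(-4*t) + exp(-4*t), -t*exp(-4*t)]
  [4*t*exp(-4*t), 2*t*exp(-4*t) + exp(-4*t)]

Strategy: write A = P · J · P⁻¹ where J is a Jordan canonical form, so e^{tA} = P · e^{tJ} · P⁻¹, and e^{tJ} can be computed block-by-block.

A has Jordan form
J =
  [-4,  1]
  [ 0, -4]
(up to reordering of blocks).

Per-block formulas:
  For a 2×2 Jordan block J_2(-4): exp(t · J_2(-4)) = e^(-4t)·(I + t·N), where N is the 2×2 nilpotent shift.

After assembling e^{tJ} and conjugating by P, we get:

e^{tA} =
  [-2*t*exp(-4*t) + exp(-4*t), -t*exp(-4*t)]
  [4*t*exp(-4*t), 2*t*exp(-4*t) + exp(-4*t)]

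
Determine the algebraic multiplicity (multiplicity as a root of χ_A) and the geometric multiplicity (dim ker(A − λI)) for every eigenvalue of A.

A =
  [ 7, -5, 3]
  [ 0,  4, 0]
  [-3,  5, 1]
λ = 4: alg = 3, geom = 2

Step 1 — factor the characteristic polynomial to read off the algebraic multiplicities:
  χ_A(x) = (x - 4)^3

Step 2 — compute geometric multiplicities via the rank-nullity identity g(λ) = n − rank(A − λI):
  rank(A − (4)·I) = 1, so dim ker(A − (4)·I) = n − 1 = 2

Summary:
  λ = 4: algebraic multiplicity = 3, geometric multiplicity = 2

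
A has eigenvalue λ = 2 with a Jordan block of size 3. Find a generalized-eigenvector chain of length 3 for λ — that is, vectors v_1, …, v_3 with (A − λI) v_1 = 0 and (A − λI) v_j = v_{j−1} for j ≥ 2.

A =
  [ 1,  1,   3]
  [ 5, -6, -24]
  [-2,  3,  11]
A Jordan chain for λ = 2 of length 3:
v_1 = (0, 3, -1)ᵀ
v_2 = (-1, 5, -2)ᵀ
v_3 = (1, 0, 0)ᵀ

Let N = A − (2)·I. We want v_3 with N^3 v_3 = 0 but N^2 v_3 ≠ 0; then v_{j-1} := N · v_j for j = 3, …, 2.

Pick v_3 = (1, 0, 0)ᵀ.
Then v_2 = N · v_3 = (-1, 5, -2)ᵀ.
Then v_1 = N · v_2 = (0, 3, -1)ᵀ.

Sanity check: (A − (2)·I) v_1 = (0, 0, 0)ᵀ = 0. ✓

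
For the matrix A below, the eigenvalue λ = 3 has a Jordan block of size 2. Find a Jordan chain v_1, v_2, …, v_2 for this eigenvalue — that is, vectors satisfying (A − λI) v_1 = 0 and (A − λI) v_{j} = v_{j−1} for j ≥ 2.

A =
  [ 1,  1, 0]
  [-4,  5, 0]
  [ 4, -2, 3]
A Jordan chain for λ = 3 of length 2:
v_1 = (-2, -4, 4)ᵀ
v_2 = (1, 0, 0)ᵀ

Let N = A − (3)·I. We want v_2 with N^2 v_2 = 0 but N^1 v_2 ≠ 0; then v_{j-1} := N · v_j for j = 2, …, 2.

Pick v_2 = (1, 0, 0)ᵀ.
Then v_1 = N · v_2 = (-2, -4, 4)ᵀ.

Sanity check: (A − (3)·I) v_1 = (0, 0, 0)ᵀ = 0. ✓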